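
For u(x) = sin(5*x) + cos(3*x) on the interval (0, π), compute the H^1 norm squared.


||u||_{H^1(0,π)}^2 = 18*π

u'(x) = -3*sin(3*x) + 5*cos(5*x).
Expand u² and (u')² and integrate term by term on (0, π), using: for integers n ≥ 1, ∫_0^π sin²(nx) dx = ∫_0^π cos²(nx) dx = π/2; for n ≠ n', ∫_0^π sin(nx)sin(n'x) dx = ∫_0^π cos(nx)cos(n'x) dx = 0; and by product-to-sum, ∫_0^π sin(nx)cos(n'x) dx = ½∫_0^π [sin((n+n')x) + sin((n−n')x)] dx, which is 0 when n+n' is even and 2n/(n²−n'²) when n+n' is odd (it need not vanish on (0, π)).
  u² squared terms: (1)²·∫cos(3x)² dx = 1·π/2 = π/2;  (1)²·∫sin(5x)² dx = 1·π/2 = π/2.
  u² cross terms: 2·(1)·(1)·∫cos(3x)·sin(5x) dx = 2·(0) = 0.
  So ∫_0^π u² dx = π/2 + π/2 + 0 = π.
  (u')² squared terms: (-3)²·∫sin(3x)² dx = 9·π/2 = 9*π/2;  (5)²·∫cos(5x)² dx = 25·π/2 = 25*π/2.
  (u')² cross terms: 2·(-3)·(5)·∫sin(3x)·cos(5x) dx = -30·(0) = 0.
  So ∫_0^π (u')² dx = 9*π/2 + 25*π/2 + 0 = 17*π.
||u||_{H^1}^2 = (π) + (17*π) = 18*π.


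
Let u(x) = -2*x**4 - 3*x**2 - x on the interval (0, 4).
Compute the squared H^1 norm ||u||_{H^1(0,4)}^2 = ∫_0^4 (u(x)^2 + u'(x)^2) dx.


||u||_{H^1}^2 = 20218204/63

The H^1 norm (squared) on an interval (0, L) is
  ||u||_{H^1}^2 = ∫_0^L u(x)^2 dx + ∫_0^L u'(x)^2 dx.
Compute u'(x) = -8*x**3 - 6*x - 1.
Then u(x)^2 = 4*x**8 + 12*x**6 + 4*x**5 + 9*x**4 + 6*x**3 + x**2 and u'(x)^2 = 64*x**6 + 96*x**4 + 16*x**3 + 36*x**2 + 12*x + 1.
Integrate each monomial from 0 to 4 using ∫_0^4 c·x^n dx = c·4^(n+1)/(n+1):
  ∫_0^4 u(x)^2 dx = ∫_0^4 (4*x^8 + 12*x^6 + 4*x^5 + 9*x^4 + 6*x^3 + x^2) dx. Term by term:
    ∫_0^4 4*x^8 dx = 1048576/9;  ∫_0^4 12*x^6 dx = 196608/7;  ∫_0^4 4*x^5 dx = 8192/3;
    ∫_0^4 9*x^4 dx = 9216/5;  ∫_0^4 6*x^3 dx = 384;  ∫_0^4 x^2 dx = 64/3.
  Sum: 1048576/9 + 196608/7 + 8192/3 + 9216/5 + 384 + 64/3 = 47115968/315.
  ∫_0^4 u'(x)^2 dx = ∫_0^4 (64*x^6 + 96*x^4 + 16*x^3 + 36*x^2 + 12*x + 1) dx. Term by term:
    ∫_0^4 64*x^6 dx = 1048576/7;  ∫_0^4 96*x^4 dx = 98304/5;  ∫_0^4 16*x^3 dx = 1024;
    ∫_0^4 36*x^2 dx = 768;  ∫_0^4 12*x dx = 96;  ∫_0^4 1 dx = 4.
  Sum: 1048576/7 + 98304/5 + 1024 + 768 + 96 + 4 = 5997228/35.
Adding: ||u||_{H^1}^2 = 47115968/315 + 5997228/35 = 20218204/63.


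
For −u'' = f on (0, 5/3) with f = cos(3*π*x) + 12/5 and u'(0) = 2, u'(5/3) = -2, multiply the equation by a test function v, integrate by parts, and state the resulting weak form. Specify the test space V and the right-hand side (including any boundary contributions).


V = H^1(0, 5/3) (v unrestricted at boundary; u is determined up to an additive constant); weak form: ∫_0^5/3 u'v' dx = ∫_0^5/3 (cos(3*π*x) + 12/5) v dx − 2·v(5/3) − 2·v(0) for all v ∈ V.

Multiply both sides by a test function v and integrate from 0 to 5/3:
  ∫_0^5/3 −u''(x) v(x) dx = ∫_0^5/3 f(x) v(x) dx.
Integrate the LHS by parts once:
  ∫_0^5/3 −u'' v dx = −[u'(x) v(x)]_0^5/3 + ∫_0^5/3 u'(x) v'(x) dx.
Thus ∫_0^5/3 u'(x) v'(x) dx = ∫_0^5/3 f(x) v(x) dx + [u'(x) v(x)]_0^5/3.
Choose V so that boundary terms are either known or forced to vanish.
u has inhomogeneous Neumann u'(0) = 2, u'(5/3) = -2. [u' v]_0^5/3 = (-2)·v(5/3) − (2)·v(0) = − 2·v(5/3) − 2·v(0). Take V = H^1(0, 5/3); boundary term becomes part of RHS.
Weak formulation: find u (satisfying any essential BC) such that ∫_0^5/3 u'(x) v'(x) dx = ∫_0^5/3 f v dx − 2·v(5/3) − 2·v(0) for all v ∈ V (Neumann data are natural BCs: they enter the RHS as boundary terms).
Substituting f(x) = cos(3*π*x) + 12/5, the right-hand side is ∫_0^5/3 (cos(3*π*x) + 12/5) v dx − 2·v(5/3) − 2·v(0).
Compatibility check (pure Neumann): taking v ≡ 1 ∈ V gives 0 = ∫_0^5/3 f dx + (-2) − (2), i.e. ∫_0^5/3 f dx must equal u'(0) − u'(5/3) = 4. Indeed ∫_0^5/3 (cos(3*π*x) + 12/5) dx = 4, so the data are compatible. The solution is then unique only up to an additive constant (fix it e.g. by requiring ∫_0^5/3 u dx = 0).


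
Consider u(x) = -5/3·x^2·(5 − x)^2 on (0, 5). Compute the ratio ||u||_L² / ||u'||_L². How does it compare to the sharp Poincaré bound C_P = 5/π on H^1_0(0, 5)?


||u||_L² / ||u'||_L² = 5*sqrt(3)/6 < C_P = 5/π.

u(x) = -5/3·x^2·(5 − x)^2, so u'(x) = 10*x*(x*(5 - x) - (x - 5)^2)/3.
u(x) = -5/3·x^2·(5 − x)^2 vanishes at x = 0 and x = 5, so u ∈ H^1_0(0, 5). Differentiate via the product rule and integrate the resulting polynomials term by term.
  ∫_0^5 u² dx = ∫_0^5 (25*x^8/9 - 500*x^7/9 + 1250*x^6/3 - 12500*x^5/9 + 15625*x^4/9) dx. Term by term:
    ∫_0^5 25*x^8/9 dx = 48828125/81;  ∫_0^5 -500*x^7/9 dx = -48828125/18;  ∫_0^5 1250*x^6/3 dx = 97656250/21;
    ∫_0^5 -12500*x^5/9 dx = -97656250/27;  ∫_0^5 15625*x^4/9 dx = 9765625/9.
  Sum: 48828125/81 − 48828125/18 + 97656250/21 − 97656250/27 + 9765625/9 = 9765625/1134.
  ∫_0^5 (u')² dx = ∫_0^5 (400*x^6/9 - 2000*x^5/3 + 32500*x^4/9 - 25000*x^3/3 + 62500*x^2/9) dx. Term by term:
    ∫_0^5 400*x^6/9 dx = 31250000/63;  ∫_0^5 -2000*x^5/3 dx = -15625000/9;  ∫_0^5 32500*x^4/9 dx = 20312500/9;
    ∫_0^5 -25000*x^3/3 dx = -3906250/3;  ∫_0^5 62500*x^2/9 dx = 7812500/27.
  Sum: 31250000/63 − 15625000/9 + 20312500/9 − 3906250/3 + 7812500/27 = 781250/189.
∫_0^5 u² dx = 9765625/1134, so ||u||_L² = 3125*sqrt(14)/126.
∫_0^5 (u')² dx = 781250/189, so ||u'||_L² = 625*sqrt(42)/63.
Ratio ||u||_L² / ||u'||_L² = 5*sqrt(3)/6.
Sharp Poincaré constant on H^1_0(0, 5) is C_P = L/π = 5/π, achieved by sin(π/5·x).
A polynomial bump cannot attain the sharp Poincaré constant (only the first sine eigenfunction does), so the ratio is strictly less than C_P, consistent with ||u||_L² ≤ C_P ||u'||_L².


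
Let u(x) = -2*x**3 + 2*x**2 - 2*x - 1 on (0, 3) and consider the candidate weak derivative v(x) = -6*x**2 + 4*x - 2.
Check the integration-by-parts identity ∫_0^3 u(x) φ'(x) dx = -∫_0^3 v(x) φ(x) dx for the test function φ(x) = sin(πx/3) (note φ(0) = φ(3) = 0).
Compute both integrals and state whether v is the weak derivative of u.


LHS = -648/π^3 + 138/π, RHS = -648/π^3 + 138/π. Yes, v = u' weakly.

u(x) = -2*x**3 + 2*x**2 - 2*x - 1, classical derivative u'(x) = -6*x**2 + 4*x - 2.
φ(x) = sin(πx/3), so φ'(x) = π*cos(π*x/3)/3.
Note φ(0) = φ(3) = 0, so the boundary term u·φ vanishes.
LHS = ∫_0^3 u(x) φ'(x) dx = ∫_0^3 (-2*π*x^3*cos(π*x/3)/3 + 2*π*x^2*cos(π*x/3)/3 - 2*π*x*cos(π*x/3)/3 - π*cos(π*x/3)/3) dx. Term by term:
  ∫_0^3 -π*cos(π*x/3)/3 dx = 0;  ∫_0^3 -2*π*x*cos(π*x/3)/3 dx = 12/π;  ∫_0^3 -2*π*x^3*cos(π*x/3)/3 dx = -648/π^3 + 162/π;
  ∫_0^3 2*π*x^2*cos(π*x/3)/3 dx = -36/π.
Sum: 0 + 12/π + -648/π^3 + 162/π − 36/π = -648/π^3 + 138/π.
So LHS = -648/π^3 + 138/π.
∫_0^3 v(x) φ(x) dx = ∫_0^3 (-6*x^2*sin(π*x/3) + 4*x*sin(π*x/3) - 2*sin(π*x/3)) dx. Term by term:
  ∫_0^3 -2*sin(π*x/3) dx = -12/π;  ∫_0^3 -6*x^2*sin(π*x/3) dx = -162/π + 648/π^3;  ∫_0^3 4*x*sin(π*x/3) dx = 36/π.
Sum: -12/π + -162/π + 648/π^3 + 36/π = -138/π + 648/π^3.
So RHS = -∫_0^3 v(x) φ(x) dx = -648/π^3 + 138/π.
LHS = RHS, so the identity holds for this test φ.
Moreover u is smooth here and v(x) = u'(x) = -6*x**2 + 4*x - 2 pointwise, so the identity holds for every test function. Hence v is the weak derivative of u.


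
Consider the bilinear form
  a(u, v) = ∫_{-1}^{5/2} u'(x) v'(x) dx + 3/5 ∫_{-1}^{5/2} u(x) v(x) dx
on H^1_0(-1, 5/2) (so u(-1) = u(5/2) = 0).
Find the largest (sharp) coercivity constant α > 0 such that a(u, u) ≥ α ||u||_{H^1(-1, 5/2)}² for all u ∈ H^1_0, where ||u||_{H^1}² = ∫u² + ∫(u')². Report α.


α = (147 + 20*π^2)/(5*(4*π^2 + 49))

Coercivity of a(·,·) on H^1_0(-1, 5/2) means a(u, u) ≥ α ||u||_{H^1}² for every u ∈ H^1_0.
The interval has length L = 7/2, and Poincaré/coercivity depend only on L. Here a(u, u) = ∫(u')² + (3/5)·∫u².
Here 0 < c = 3/5 < 1. The condition a(u,u) ≥ α||u||_{H^1}² reads (1−α)∫(u')² ≥ (α−c)∫u². Any admissible α is ≤ 1 (rapidly oscillating u have ∫u²/∫(u')² → 0), and α = 1 would force 0 ≥ (1−c)∫u², impossible since c < 1; so 1−α > 0. By the sharp Poincaré inequality on H^1_0 of an interval of length L, ∫(u')² ≥ (π/L)²∫u² with equality for the first sine mode sin(π(x−x₀)/L) (x₀ the left endpoint), so the inequality holds for all u iff (1−α)(π/L)² ≥ α − c, i.e. α ≤ ((π/L)² + c)/((π/L)² + 1) = (1 + c(L/π)²)/(1 + (L/π)²). With (π/L)² = 4*π^2/49 and c = 3/5, the largest admissible constant is α = ((π/L)² + c)/((π/L)² + 1).
Simplifying, α = (147 + 20*π^2)/(5*(4*π^2 + 49)).


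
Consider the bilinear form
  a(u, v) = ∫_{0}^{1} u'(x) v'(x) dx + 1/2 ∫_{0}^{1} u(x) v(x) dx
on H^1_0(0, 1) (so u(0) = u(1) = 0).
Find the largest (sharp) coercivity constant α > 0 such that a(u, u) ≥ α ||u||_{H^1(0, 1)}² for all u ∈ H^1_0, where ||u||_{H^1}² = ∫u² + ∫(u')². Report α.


α = (1/2 + π^2)/(1 + π^2)

Coercivity of a(·,·) on H^1_0(0, 1) means a(u, u) ≥ α ||u||_{H^1}² for every u ∈ H^1_0.
The interval has length L = 1, and Poincaré/coercivity depend only on L. Here a(u, u) = ∫(u')² + (1/2)·∫u².
Here 0 < c = 1/2 < 1. The condition a(u,u) ≥ α||u||_{H^1}² reads (1−α)∫(u')² ≥ (α−c)∫u². Any admissible α is ≤ 1 (rapidly oscillating u have ∫u²/∫(u')² → 0), and α = 1 would force 0 ≥ (1−c)∫u², impossible since c < 1; so 1−α > 0. By the sharp Poincaré inequality on H^1_0 of an interval of length L, ∫(u')² ≥ (π/L)²∫u² with equality for the first sine mode sin(π(x−x₀)/L) (x₀ the left endpoint), so the inequality holds for all u iff (1−α)(π/L)² ≥ α − c, i.e. α ≤ ((π/L)² + c)/((π/L)² + 1) = (1 + c(L/π)²)/(1 + (L/π)²). With (π/L)² = π^2 and c = 1/2, the largest admissible constant is α = ((π/L)² + c)/((π/L)² + 1).
Simplifying, α = (1/2 + π^2)/(1 + π^2).


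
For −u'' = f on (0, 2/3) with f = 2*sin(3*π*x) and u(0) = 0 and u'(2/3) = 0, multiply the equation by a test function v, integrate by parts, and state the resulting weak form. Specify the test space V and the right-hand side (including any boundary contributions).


V = {v ∈ H^1(0, 2/3) : v(0) = 0} (test functions vanish at x = 0 where u is specified); weak form: ∫_0^2/3 u'v' dx = ∫_0^2/3 (2*sin(3*π*x)) v dx for all v ∈ V.

Multiply both sides by a test function v and integrate from 0 to 2/3:
  ∫_0^2/3 −u''(x) v(x) dx = ∫_0^2/3 f(x) v(x) dx.
Integrate the LHS by parts once:
  ∫_0^2/3 −u'' v dx = −[u'(x) v(x)]_0^2/3 + ∫_0^2/3 u'(x) v'(x) dx.
Thus ∫_0^2/3 u'(x) v'(x) dx = ∫_0^2/3 f(x) v(x) dx + [u'(x) v(x)]_0^2/3.
Choose V so that boundary terms are either known or forced to vanish.
Mixed BC: u(0) = 0 (Dirichlet) and u'(2/3) = 0 (Neumann). Define V = {v ∈ H^1(0, 2/3) : v(0) = 0}. Then [u' v]_0^2/3 = u'(2/3)·v(2/3) − u'(0)·0 = 0.
Weak formulation: find u (satisfying any essential BC) such that ∫_0^2/3 u'(x) v'(x) dx = ∫_0^2/3 f v dx for all v ∈ V (Dirichlet at 0 absorbed into V; the Neumann datum at x = 2/3 is zero, so no boundary term remains).
Substituting f(x) = 2*sin(3*π*x), the right-hand side is ∫_0^2/3 (2*sin(3*π*x)) v dx.


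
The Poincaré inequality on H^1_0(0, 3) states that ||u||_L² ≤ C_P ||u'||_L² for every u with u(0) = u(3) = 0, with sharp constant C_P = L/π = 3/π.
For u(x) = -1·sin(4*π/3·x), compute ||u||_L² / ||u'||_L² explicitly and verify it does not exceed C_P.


||u||_L² / ||u'||_L² = 3/(4*π) < C_P = 3/π.

u(x) = -1·sin(4*π/3·x), so u'(x) = -4*π*cos(4*π*x/3)/3.
Writing u(x) = A·sin(kπx/L) with A = -1 and k = 4, use ∫_0^L sin²(kπx/L) dx = L/2 and ∫_0^L cos²(kπx/L) dx = L/2.
u² = 1·sin²(4*π/3·x) and (u')² = 16*π^2/9·cos²(4*π/3·x), and each of sin², cos² integrates to L/2 = 3/2 over (0, 3).
∫_0^3 u² dx = 3/2, so ||u||_L² = sqrt(6)/2.
∫_0^3 (u')² dx = 8*π^2/3, so ||u'||_L² = 2*sqrt(6)*π/3.
Ratio ||u||_L² / ||u'||_L² = 3/(4*π).
Sharp Poincaré constant on H^1_0(0, 3) is C_P = L/π = 3/π, achieved by sin(π/3·x).
This is the k = 4 harmonic; the ratio L/(kπ) is strictly less than C_P = L/π, consistent with the sharp inequality ||u||_L² ≤ C_P ||u'||_L².


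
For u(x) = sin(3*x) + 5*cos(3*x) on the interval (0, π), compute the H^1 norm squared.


||u||_{H^1(0,π)}^2 = 130*π

u'(x) = -15*sin(3*x) + 3*cos(3*x).
Expand u² and (u')² and integrate term by term on (0, π), using: for integers n ≥ 1, ∫_0^π sin²(nx) dx = ∫_0^π cos²(nx) dx = π/2; for n ≠ n', ∫_0^π sin(nx)sin(n'x) dx = ∫_0^π cos(nx)cos(n'x) dx = 0; and by product-to-sum, ∫_0^π sin(nx)cos(n'x) dx = ½∫_0^π [sin((n+n')x) + sin((n−n')x)] dx, which is 0 when n+n' is even and 2n/(n²−n'²) when n+n' is odd (it need not vanish on (0, π)).
  u² squared terms: (5)²·∫cos(3x)² dx = 25·π/2 = 25*π/2;  (1)²·∫sin(3x)² dx = 1·π/2 = π/2.
  u² cross terms: 2·(5)·(1)·∫cos(3x)·sin(3x) dx = 10·(0) = 0.
  So ∫_0^π u² dx = 25*π/2 + π/2 + 0 = 13*π.
  (u')² squared terms: (-15)²·∫sin(3x)² dx = 225·π/2 = 225*π/2;  (3)²·∫cos(3x)² dx = 9·π/2 = 9*π/2.
  (u')² cross terms: 2·(-15)·(3)·∫sin(3x)·cos(3x) dx = -90·(0) = 0.
  So ∫_0^π (u')² dx = 225*π/2 + 9*π/2 + 0 = 117*π.
||u||_{H^1}^2 = (13*π) + (117*π) = 130*π.


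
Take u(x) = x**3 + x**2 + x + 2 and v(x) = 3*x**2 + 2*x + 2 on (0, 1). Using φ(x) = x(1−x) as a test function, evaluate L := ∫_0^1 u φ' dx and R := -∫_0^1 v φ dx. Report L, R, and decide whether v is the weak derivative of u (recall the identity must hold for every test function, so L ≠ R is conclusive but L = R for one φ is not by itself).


LHS = -29/60, RHS = -13/20. No, v is not the weak derivative of u.

u(x) = x**3 + x**2 + x + 2, classical derivative u'(x) = 3*x**2 + 2*x + 1.
φ(x) = x(1−x), so φ'(x) = 1 - 2*x.
Note φ(0) = φ(1) = 0, so the boundary term u·φ vanishes.
LHS = ∫_0^1 u(x) φ'(x) dx = ∫_0^1 (-2*x^4 - x^3 - x^2 - 3*x + 2) dx. Term by term:
  ∫_0^1 -2*x^4 dx = -2/5;  ∫_0^1 -x^3 dx = -1/4;  ∫_0^1 -x^2 dx = -1/3;
  ∫_0^1 -3*x dx = -3/2;  ∫_0^1 2 dx = 2.
Sum: -2/5 − 1/4 − 1/3 − 3/2 + 2 = -29/60.
So LHS = -29/60.
∫_0^1 v(x) φ(x) dx = ∫_0^1 (-3*x^4 + x^3 + 2*x) dx. Term by term:
  ∫_0^1 -3*x^4 dx = -3/5;  ∫_0^1 x^3 dx = 1/4;  ∫_0^1 2*x dx = 1.
Sum: -3/5 + 1/4 + 1 = 13/20.
So RHS = -∫_0^1 v(x) φ(x) dx = -13/20.
LHS − RHS = 1/6 ≠ 0, so the identity fails.
(For a valid weak derivative the identity must hold for EVERY test function, in particular this one. The failure shows v is NOT the weak derivative of u.)
Correct weak derivative would be u'(x) = 3*x**2 + 2*x + 1.


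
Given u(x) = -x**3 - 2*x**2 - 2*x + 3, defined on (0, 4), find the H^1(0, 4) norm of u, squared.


||u||_{H^1}^2 = 1126388/105

The H^1 norm (squared) on an interval (0, L) is
  ||u||_{H^1}^2 = ∫_0^L u(x)^2 dx + ∫_0^L u'(x)^2 dx.
Compute u'(x) = -3*x**2 - 4*x - 2.
Then u(x)^2 = x**6 + 4*x**5 + 8*x**4 + 2*x**3 - 8*x**2 - 12*x + 9 and u'(x)^2 = 9*x**4 + 24*x**3 + 28*x**2 + 16*x + 4.
Integrate each monomial from 0 to 4 using ∫_0^4 c·x^n dx = c·4^(n+1)/(n+1):
  ∫_0^4 u(x)^2 dx = ∫_0^4 (x^6 + 4*x^5 + 8*x^4 + 2*x^3 - 8*x^2 - 12*x + 9) dx. Term by term:
    ∫_0^4 x^6 dx = 16384/7;  ∫_0^4 4*x^5 dx = 8192/3;  ∫_0^4 8*x^4 dx = 8192/5;
    ∫_0^4 2*x^3 dx = 128;  ∫_0^4 -8*x^2 dx = -512/3;  ∫_0^4 -12*x dx = -96;
    ∫_0^4 9 dx = 36.
  Sum: 16384/7 + 8192/3 + 8192/5 + 128 − 512/3 − 96 + 36 = 231244/35.
  ∫_0^4 u'(x)^2 dx = ∫_0^4 (9*x^4 + 24*x^3 + 28*x^2 + 16*x + 4) dx. Term by term:
    ∫_0^4 9*x^4 dx = 9216/5;  ∫_0^4 24*x^3 dx = 1536;  ∫_0^4 28*x^2 dx = 1792/3;
    ∫_0^4 16*x dx = 128;  ∫_0^4 4 dx = 16.
  Sum: 9216/5 + 1536 + 1792/3 + 128 + 16 = 61808/15.
Adding: ||u||_{H^1}^2 = 231244/35 + 61808/15 = 1126388/105.


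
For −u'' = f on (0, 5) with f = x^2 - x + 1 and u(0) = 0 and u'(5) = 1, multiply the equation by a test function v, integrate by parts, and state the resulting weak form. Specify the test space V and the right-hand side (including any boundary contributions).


V = {v ∈ H^1(0, 5) : v(0) = 0} (test functions vanish at x = 0 where u is specified); weak form: ∫_0^5 u'v' dx = ∫_0^5 (x^2 - x + 1) v dx + v(5) for all v ∈ V.

Multiply both sides by a test function v and integrate from 0 to 5:
  ∫_0^5 −u''(x) v(x) dx = ∫_0^5 f(x) v(x) dx.
Integrate the LHS by parts once:
  ∫_0^5 −u'' v dx = −[u'(x) v(x)]_0^5 + ∫_0^5 u'(x) v'(x) dx.
Thus ∫_0^5 u'(x) v'(x) dx = ∫_0^5 f(x) v(x) dx + [u'(x) v(x)]_0^5.
Choose V so that boundary terms are either known or forced to vanish.
Mixed BC: u(0) = 0 (Dirichlet) and u'(5) = 1 (Neumann). Define V = {v ∈ H^1(0, 5) : v(0) = 0}. Then [u' v]_0^5 = u'(5)·v(5) − u'(0)·0 = v(5).
Weak formulation: find u (satisfying any essential BC) such that ∫_0^5 u'(x) v'(x) dx = ∫_0^5 f v dx + v(5) for all v ∈ V (Dirichlet at 0 absorbed into V; Neumann datum at x = 5 contributes the boundary term).
Substituting f(x) = x^2 - x + 1, the right-hand side is ∫_0^5 (x^2 - x + 1) v dx + v(5).


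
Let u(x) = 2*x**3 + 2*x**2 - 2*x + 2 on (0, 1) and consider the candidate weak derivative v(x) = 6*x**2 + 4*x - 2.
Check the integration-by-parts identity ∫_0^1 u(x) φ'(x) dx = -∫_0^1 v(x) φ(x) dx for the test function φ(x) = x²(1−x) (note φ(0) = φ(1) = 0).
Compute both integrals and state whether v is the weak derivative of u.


LHS = -7/30, RHS = -7/30. Yes, v = u' weakly.

u(x) = 2*x**3 + 2*x**2 - 2*x + 2, classical derivative u'(x) = 6*x**2 + 4*x - 2.
φ(x) = x²(1−x), so φ'(x) = x*(2 - 3*x).
Note φ(0) = φ(1) = 0, so the boundary term u·φ vanishes.
LHS = ∫_0^1 u(x) φ'(x) dx = ∫_0^1 (-6*x^5 - 2*x^4 + 10*x^3 - 10*x^2 + 4*x) dx. Term by term:
  ∫_0^1 -6*x^5 dx = -1;  ∫_0^1 -2*x^4 dx = -2/5;  ∫_0^1 10*x^3 dx = 5/2;
  ∫_0^1 -10*x^2 dx = -10/3;  ∫_0^1 4*x dx = 2.
Sum: -1 − 2/5 + 5/2 − 10/3 + 2 = -7/30.
So LHS = -7/30.
∫_0^1 v(x) φ(x) dx = ∫_0^1 (-6*x^5 + 2*x^4 + 6*x^3 - 2*x^2) dx. Term by term:
  ∫_0^1 -6*x^5 dx = -1;  ∫_0^1 2*x^4 dx = 2/5;  ∫_0^1 6*x^3 dx = 3/2;
  ∫_0^1 -2*x^2 dx = -2/3.
Sum: -1 + 2/5 + 3/2 − 2/3 = 7/30.
So RHS = -∫_0^1 v(x) φ(x) dx = -7/30.
LHS = RHS, so the identity holds for this test φ.
Moreover u is smooth here and v(x) = u'(x) = 6*x**2 + 4*x - 2 pointwise, so the identity holds for every test function. Hence v is the weak derivative of u.


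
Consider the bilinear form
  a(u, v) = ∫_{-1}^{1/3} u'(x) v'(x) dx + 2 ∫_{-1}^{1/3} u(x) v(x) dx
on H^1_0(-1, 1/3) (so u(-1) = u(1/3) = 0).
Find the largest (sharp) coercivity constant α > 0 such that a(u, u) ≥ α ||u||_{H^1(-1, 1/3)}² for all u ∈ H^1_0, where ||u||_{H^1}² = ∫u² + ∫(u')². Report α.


α = 1

Coercivity of a(·,·) on H^1_0(-1, 1/3) means a(u, u) ≥ α ||u||_{H^1}² for every u ∈ H^1_0.
The interval has length L = 4/3, and Poincaré/coercivity depend only on L. Here a(u, u) = ∫(u')² + (2)·∫u².
Here c = 2 ≥ 1, so a(u,u) = ∫(u')² + c∫u² ≥ ∫(u')² + ∫u² = ||u||_{H^1}², i.e. α = 1 works. No larger α is possible: a(u,u) ≥ α||u||_{H^1}² means (1−α)∫(u')² ≥ (α−c)∫u², and for the modes u_n = sin(nπ(x−x₀)/L) (x₀ the left endpoint) one has ∫u_n²/∫(u_n')² = (L/(nπ))² → 0, so a(u_n,u_n)/||u_n||_{H^1}² → 1. Hence the optimal constant is α = 1.
Therefore α = 1.


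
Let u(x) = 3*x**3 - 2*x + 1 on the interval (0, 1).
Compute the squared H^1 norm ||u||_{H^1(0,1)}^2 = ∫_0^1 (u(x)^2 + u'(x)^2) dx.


||u||_{H^1}^2 = 1873/210

The H^1 norm (squared) on an interval (0, L) is
  ||u||_{H^1}^2 = ∫_0^L u(x)^2 dx + ∫_0^L u'(x)^2 dx.
Compute u'(x) = 9*x**2 - 2.
Then u(x)^2 = 9*x**6 - 12*x**4 + 6*x**3 + 4*x**2 - 4*x + 1 and u'(x)^2 = 81*x**4 - 36*x**2 + 4.
Integrate each monomial from 0 to 1 using ∫_0^1 c·x^n dx = c·1^(n+1)/(n+1):
  ∫_0^1 u(x)^2 dx = ∫_0^1 (9*x^6 - 12*x^4 + 6*x^3 + 4*x^2 - 4*x + 1) dx. Term by term:
    ∫_0^1 9*x^6 dx = 9/7;  ∫_0^1 -12*x^4 dx = -12/5;  ∫_0^1 6*x^3 dx = 3/2;
    ∫_0^1 4*x^2 dx = 4/3;  ∫_0^1 -4*x dx = -2;  ∫_0^1 1 dx = 1.
  Sum: 9/7 − 12/5 + 3/2 + 4/3 − 2 + 1 = 151/210.
  ∫_0^1 u'(x)^2 dx = ∫_0^1 (81*x^4 - 36*x^2 + 4) dx. Term by term:
    ∫_0^1 81*x^4 dx = 81/5;  ∫_0^1 -36*x^2 dx = -12;  ∫_0^1 4 dx = 4.
  Sum: 81/5 − 12 + 4 = 41/5.
Adding: ||u||_{H^1}^2 = 151/210 + 41/5 = 1873/210.


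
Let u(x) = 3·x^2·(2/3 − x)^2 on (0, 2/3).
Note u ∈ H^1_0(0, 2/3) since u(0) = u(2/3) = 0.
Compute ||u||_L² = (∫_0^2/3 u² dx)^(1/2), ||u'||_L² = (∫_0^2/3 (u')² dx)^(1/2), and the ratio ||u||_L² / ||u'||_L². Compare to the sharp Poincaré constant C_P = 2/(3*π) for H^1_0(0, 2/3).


||u||_L² / ||u'||_L² = sqrt(3)/9 < C_P = 2/(3*π).

u(x) = 3·x^2·(2/3 − x)^2, so u'(x) = 4*x*(3*x - 2)*(3*x - 1)/3.
u(x) = 3·x^2·(2/3 − x)^2 vanishes at x = 0 and x = 2/3, so u ∈ H^1_0(0, 2/3). Differentiate via the product rule and integrate the resulting polynomials term by term.
  ∫_0^2/3 u² dx = ∫_0^2/3 (9*x^8 - 24*x^7 + 24*x^6 - 32*x^5/3 + 16*x^4/9) dx. Term by term:
    ∫_0^2/3 9*x^8 dx = 512/19683;  ∫_0^2/3 -24*x^7 dx = -256/2187;  ∫_0^2/3 24*x^6 dx = 1024/5103;
    ∫_0^2/3 -32*x^5/3 dx = -1024/6561;  ∫_0^2/3 16*x^4/9 dx = 512/10935.
  Sum: 512/19683 − 256/2187 + 1024/5103 − 1024/6561 + 512/10935 = 256/688905.
  ∫_0^2/3 (u')² dx = ∫_0^2/3 (144*x^6 - 288*x^5 + 208*x^4 - 64*x^3 + 64*x^2/9) dx. Term by term:
    ∫_0^2/3 144*x^6 dx = 2048/1701;  ∫_0^2/3 -288*x^5 dx = -1024/243;  ∫_0^2/3 208*x^4 dx = 6656/1215;
    ∫_0^2/3 -64*x^3 dx = -256/81;  ∫_0^2/3 64*x^2/9 dx = 512/729.
  Sum: 2048/1701 − 1024/243 + 6656/1215 − 256/81 + 512/729 = 256/25515.
∫_0^2/3 u² dx = 256/688905, so ||u||_L² = 16*sqrt(105)/8505.
∫_0^2/3 (u')² dx = 256/25515, so ||u'||_L² = 16*sqrt(35)/945.
Ratio ||u||_L² / ||u'||_L² = sqrt(3)/9.
Sharp Poincaré constant on H^1_0(0, 2/3) is C_P = L/π = 2/(3*π), achieved by sin(3*π/2·x).
A polynomial bump cannot attain the sharp Poincaré constant (only the first sine eigenfunction does), so the ratio is strictly less than C_P, consistent with ||u||_L² ≤ C_P ||u'||_L².


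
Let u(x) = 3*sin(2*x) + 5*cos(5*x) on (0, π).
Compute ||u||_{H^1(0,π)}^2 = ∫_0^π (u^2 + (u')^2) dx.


||u||_{H^1(0,π)}^2 = -1040/7 + 695*π/2

u'(x) = -25*sin(5*x) + 6*cos(2*x).
Expand u² and (u')² and integrate term by term on (0, π), using: for integers n ≥ 1, ∫_0^π sin²(nx) dx = ∫_0^π cos²(nx) dx = π/2; for n ≠ n', ∫_0^π sin(nx)sin(n'x) dx = ∫_0^π cos(nx)cos(n'x) dx = 0; and by product-to-sum, ∫_0^π sin(nx)cos(n'x) dx = ½∫_0^π [sin((n+n')x) + sin((n−n')x)] dx, which is 0 when n+n' is even and 2n/(n²−n'²) when n+n' is odd (it need not vanish on (0, π)).
  u² squared terms: (3)²·∫sin(2x)² dx = 9·π/2 = 9*π/2;  (5)²·∫cos(5x)² dx = 25·π/2 = 25*π/2.
  u² cross terms: 2·(3)·(5)·∫sin(2x)·cos(5x) dx = 30·(-4/21) = -40/7.
  So ∫_0^π u² dx = 9*π/2 + 25*π/2 − 40/7 = -40/7 + 17*π.
  (u')² squared terms: (-25)²·∫sin(5x)² dx = 625·π/2 = 625*π/2;  (6)²·∫cos(2x)² dx = 36·π/2 = 18*π.
  (u')² cross terms: 2·(-25)·(6)·∫sin(5x)·cos(2x) dx = -300·(10/21) = -1000/7.
  So ∫_0^π (u')² dx = 625*π/2 + 18*π − 1000/7 = -1000/7 + 661*π/2.
||u||_{H^1}^2 = (-40/7 + 17*π) + (-1000/7 + 661*π/2) = -1040/7 + 695*π/2.


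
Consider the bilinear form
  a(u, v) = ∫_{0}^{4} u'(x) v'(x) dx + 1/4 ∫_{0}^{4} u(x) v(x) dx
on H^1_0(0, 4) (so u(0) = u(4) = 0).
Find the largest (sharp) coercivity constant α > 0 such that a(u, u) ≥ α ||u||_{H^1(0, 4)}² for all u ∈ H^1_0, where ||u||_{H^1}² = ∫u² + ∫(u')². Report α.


α = (4 + π^2)/(π^2 + 16)

Coercivity of a(·,·) on H^1_0(0, 4) means a(u, u) ≥ α ||u||_{H^1}² for every u ∈ H^1_0.
The interval has length L = 4, and Poincaré/coercivity depend only on L. Here a(u, u) = ∫(u')² + (1/4)·∫u².
Here 0 < c = 1/4 < 1. The condition a(u,u) ≥ α||u||_{H^1}² reads (1−α)∫(u')² ≥ (α−c)∫u². Any admissible α is ≤ 1 (rapidly oscillating u have ∫u²/∫(u')² → 0), and α = 1 would force 0 ≥ (1−c)∫u², impossible since c < 1; so 1−α > 0. By the sharp Poincaré inequality on H^1_0 of an interval of length L, ∫(u')² ≥ (π/L)²∫u² with equality for the first sine mode sin(π(x−x₀)/L) (x₀ the left endpoint), so the inequality holds for all u iff (1−α)(π/L)² ≥ α − c, i.e. α ≤ ((π/L)² + c)/((π/L)² + 1) = (1 + c(L/π)²)/(1 + (L/π)²). With (π/L)² = π^2/16 and c = 1/4, the largest admissible constant is α = ((π/L)² + c)/((π/L)² + 1).
Simplifying, α = (4 + π^2)/(π^2 + 16).


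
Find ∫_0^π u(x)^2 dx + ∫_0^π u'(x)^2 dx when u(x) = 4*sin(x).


||u||_{H^1(0,π)}^2 = 16*π

u'(x) = 4*cos(x).
Expand u² and (u')² and integrate term by term on (0, π), using: for integers n ≥ 1, ∫_0^π sin²(nx) dx = ∫_0^π cos²(nx) dx = π/2; for n ≠ n', ∫_0^π sin(nx)sin(n'x) dx = ∫_0^π cos(nx)cos(n'x) dx = 0; and by product-to-sum, ∫_0^π sin(nx)cos(n'x) dx = ½∫_0^π [sin((n+n')x) + sin((n−n')x)] dx, which is 0 when n+n' is even and 2n/(n²−n'²) when n+n' is odd (it need not vanish on (0, π)).
  u² squared terms: (4)²·∫sin(x)² dx = 16·π/2 = 8*π.
  So ∫_0^π u² dx = 8*π.
  (u')² squared terms: (4)²·∫cos(x)² dx = 16·π/2 = 8*π.
  So ∫_0^π (u')² dx = 8*π.
||u||_{H^1}^2 = (8*π) + (8*π) = 16*π.


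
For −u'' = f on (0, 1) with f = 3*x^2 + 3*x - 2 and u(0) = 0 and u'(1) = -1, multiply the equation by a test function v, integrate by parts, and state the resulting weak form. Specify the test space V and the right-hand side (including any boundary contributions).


V = {v ∈ H^1(0, 1) : v(0) = 0} (test functions vanish at x = 0 where u is specified); weak form: ∫_0^1 u'v' dx = ∫_0^1 (3*x^2 + 3*x - 2) v dx − v(1) for all v ∈ V.

Multiply both sides by a test function v and integrate from 0 to 1:
  ∫_0^1 −u''(x) v(x) dx = ∫_0^1 f(x) v(x) dx.
Integrate the LHS by parts once:
  ∫_0^1 −u'' v dx = −[u'(x) v(x)]_0^1 + ∫_0^1 u'(x) v'(x) dx.
Thus ∫_0^1 u'(x) v'(x) dx = ∫_0^1 f(x) v(x) dx + [u'(x) v(x)]_0^1.
Choose V so that boundary terms are either known or forced to vanish.
Mixed BC: u(0) = 0 (Dirichlet) and u'(1) = -1 (Neumann). Define V = {v ∈ H^1(0, 1) : v(0) = 0}. Then [u' v]_0^1 = u'(1)·v(1) − u'(0)·0 = − v(1).
Weak formulation: find u (satisfying any essential BC) such that ∫_0^1 u'(x) v'(x) dx = ∫_0^1 f v dx − v(1) for all v ∈ V (Dirichlet at 0 absorbed into V; Neumann datum at x = 1 contributes the boundary term).
Substituting f(x) = 3*x^2 + 3*x - 2, the right-hand side is ∫_0^1 (3*x^2 + 3*x - 2) v dx − v(1).


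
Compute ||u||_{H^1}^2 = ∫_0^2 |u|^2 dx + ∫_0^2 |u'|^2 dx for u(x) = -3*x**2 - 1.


||u||_{H^1}^2 = 858/5

The H^1 norm (squared) on an interval (0, L) is
  ||u||_{H^1}^2 = ∫_0^L u(x)^2 dx + ∫_0^L u'(x)^2 dx.
Compute u'(x) = -6*x.
Then u(x)^2 = 9*x**4 + 6*x**2 + 1 and u'(x)^2 = 36*x**2.
Integrate each monomial from 0 to 2 using ∫_0^2 c·x^n dx = c·2^(n+1)/(n+1):
  ∫_0^2 u(x)^2 dx = ∫_0^2 (9*x^4 + 6*x^2 + 1) dx. Term by term:
    ∫_0^2 9*x^4 dx = 288/5;  ∫_0^2 6*x^2 dx = 16;  ∫_0^2 1 dx = 2.
  Sum: 288/5 + 16 + 2 = 378/5.
  ∫_0^2 u'(x)^2 dx = ∫_0^2 (36*x^2) dx. Term by term:
    ∫_0^2 36*x^2 dx = 96.
Adding: ||u||_{H^1}^2 = 378/5 + 96 = 858/5.


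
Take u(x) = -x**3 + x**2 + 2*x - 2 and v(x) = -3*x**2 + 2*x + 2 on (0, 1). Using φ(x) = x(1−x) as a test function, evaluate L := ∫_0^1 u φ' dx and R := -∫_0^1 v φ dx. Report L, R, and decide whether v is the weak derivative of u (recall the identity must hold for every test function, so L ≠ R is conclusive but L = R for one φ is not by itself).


LHS = -7/20, RHS = -7/20. Yes, v = u' weakly.

u(x) = -x**3 + x**2 + 2*x - 2, classical derivative u'(x) = -3*x**2 + 2*x + 2.
φ(x) = x(1−x), so φ'(x) = 1 - 2*x.
Note φ(0) = φ(1) = 0, so the boundary term u·φ vanishes.
LHS = ∫_0^1 u(x) φ'(x) dx = ∫_0^1 (2*x^4 - 3*x^3 - 3*x^2 + 6*x - 2) dx. Term by term:
  ∫_0^1 2*x^4 dx = 2/5;  ∫_0^1 -3*x^3 dx = -3/4;  ∫_0^1 -3*x^2 dx = -1;
  ∫_0^1 6*x dx = 3;  ∫_0^1 -2 dx = -2.
Sum: 2/5 − 3/4 − 1 + 3 − 2 = -7/20.
So LHS = -7/20.
∫_0^1 v(x) φ(x) dx = ∫_0^1 (3*x^4 - 5*x^3 + 2*x) dx. Term by term:
  ∫_0^1 3*x^4 dx = 3/5;  ∫_0^1 -5*x^3 dx = -5/4;  ∫_0^1 2*x dx = 1.
Sum: 3/5 − 5/4 + 1 = 7/20.
So RHS = -∫_0^1 v(x) φ(x) dx = -7/20.
LHS = RHS, so the identity holds for this test φ.
Moreover u is smooth here and v(x) = u'(x) = -3*x**2 + 2*x + 2 pointwise, so the identity holds for every test function. Hence v is the weak derivative of u.


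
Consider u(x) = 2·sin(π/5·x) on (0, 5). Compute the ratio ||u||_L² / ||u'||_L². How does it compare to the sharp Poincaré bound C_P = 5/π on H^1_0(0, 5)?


||u||_L² / ||u'||_L² = 5/π = C_P.

u(x) = 2·sin(π/5·x), so u'(x) = 2*π*cos(π*x/5)/5.
Writing u(x) = A·sin(kπx/L) with A = 2 and k = 1, use ∫_0^L sin²(kπx/L) dx = L/2 and ∫_0^L cos²(kπx/L) dx = L/2.
u² = 4·sin²(π/5·x) and (u')² = 4*π^2/25·cos²(π/5·x), and each of sin², cos² integrates to L/2 = 5/2 over (0, 5).
∫_0^5 u² dx = 10, so ||u||_L² = sqrt(10).
∫_0^5 (u')² dx = 2*π^2/5, so ||u'||_L² = sqrt(10)*π/5.
Ratio ||u||_L² / ||u'||_L² = 5/π.
Sharp Poincaré constant on H^1_0(0, 5) is C_P = L/π = 5/π, achieved by sin(π/5·x).
This is the k = 1 eigenfunction (up to amplitude), so the ratio equals the sharp Poincaré constant exactly.


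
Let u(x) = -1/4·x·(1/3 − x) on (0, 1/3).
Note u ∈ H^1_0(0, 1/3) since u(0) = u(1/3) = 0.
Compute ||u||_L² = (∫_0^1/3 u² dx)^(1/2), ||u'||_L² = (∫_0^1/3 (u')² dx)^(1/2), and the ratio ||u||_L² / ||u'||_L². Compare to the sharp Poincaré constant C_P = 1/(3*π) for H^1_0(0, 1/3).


||u||_L² / ||u'||_L² = sqrt(10)/30 < C_P = 1/(3*π).

u(x) = -1/4·x·(1/3 − x), so u'(x) = x/2 - 1/12.
u(x) = -1/4·x·(1/3 − x) vanishes at x = 0 and x = 1/3, so u ∈ H^1_0(0, 1/3). Differentiate via the product rule and integrate the resulting polynomials term by term.
  ∫_0^1/3 u² dx = ∫_0^1/3 (x^4/16 - x^3/24 + x^2/144) dx. Term by term:
    ∫_0^1/3 x^4/16 dx = 1/19440;  ∫_0^1/3 -x^3/24 dx = -1/7776;  ∫_0^1/3 x^2/144 dx = 1/11664.
  Sum: 1/19440 − 1/7776 + 1/11664 = 1/116640.
  ∫_0^1/3 (u')² dx = ∫_0^1/3 (x^2/4 - x/12 + 1/144) dx. Term by term:
    ∫_0^1/3 x^2/4 dx = 1/324;  ∫_0^1/3 -x/12 dx = -1/216;  ∫_0^1/3 1/144 dx = 1/432.
  Sum: 1/324 − 1/216 + 1/432 = 1/1296.
∫_0^1/3 u² dx = 1/116640, so ||u||_L² = sqrt(10)/1080.
∫_0^1/3 (u')² dx = 1/1296, so ||u'||_L² = 1/36.
Ratio ||u||_L² / ||u'||_L² = sqrt(10)/30.
Sharp Poincaré constant on H^1_0(0, 1/3) is C_P = L/π = 1/(3*π), achieved by sin(3*π·x).
A polynomial bump cannot attain the sharp Poincaré constant (only the first sine eigenfunction does), so the ratio is strictly less than C_P, consistent with ||u||_L² ≤ C_P ||u'||_L².


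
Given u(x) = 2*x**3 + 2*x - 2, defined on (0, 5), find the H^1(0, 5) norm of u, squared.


||u||_{H^1}^2 = 1511990/21

The H^1 norm (squared) on an interval (0, L) is
  ||u||_{H^1}^2 = ∫_0^L u(x)^2 dx + ∫_0^L u'(x)^2 dx.
Compute u'(x) = 6*x**2 + 2.
Then u(x)^2 = 4*x**6 + 8*x**4 - 8*x**3 + 4*x**2 - 8*x + 4 and u'(x)^2 = 36*x**4 + 24*x**2 + 4.
Integrate each monomial from 0 to 5 using ∫_0^5 c·x^n dx = c·5^(n+1)/(n+1):
  ∫_0^5 u(x)^2 dx = ∫_0^5 (4*x^6 + 8*x^4 - 8*x^3 + 4*x^2 - 8*x + 4) dx. Term by term:
    ∫_0^5 4*x^6 dx = 312500/7;  ∫_0^5 8*x^4 dx = 5000;  ∫_0^5 -8*x^3 dx = -1250;
    ∫_0^5 4*x^2 dx = 500/3;  ∫_0^5 -8*x dx = -100;  ∫_0^5 4 dx = 20.
  Sum: 312500/7 + 5000 − 1250 + 500/3 − 100 + 20 = 1018070/21.
  ∫_0^5 u'(x)^2 dx = ∫_0^5 (36*x^4 + 24*x^2 + 4) dx. Term by term:
    ∫_0^5 36*x^4 dx = 22500;  ∫_0^5 24*x^2 dx = 1000;  ∫_0^5 4 dx = 20.
  Sum: 22500 + 1000 + 20 = 23520.
Adding: ||u||_{H^1}^2 = 1018070/21 + 23520 = 1511990/21.


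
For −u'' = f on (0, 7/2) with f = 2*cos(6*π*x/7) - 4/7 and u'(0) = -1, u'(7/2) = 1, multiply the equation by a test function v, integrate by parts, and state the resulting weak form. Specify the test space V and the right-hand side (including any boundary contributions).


V = H^1(0, 7/2) (v unrestricted at boundary; u is determined up to an additive constant); weak form: ∫_0^7/2 u'v' dx = ∫_0^7/2 (2*cos(6*π*x/7) - 4/7) v dx + v(7/2) + v(0) for all v ∈ V.

Multiply both sides by a test function v and integrate from 0 to 7/2:
  ∫_0^7/2 −u''(x) v(x) dx = ∫_0^7/2 f(x) v(x) dx.
Integrate the LHS by parts once:
  ∫_0^7/2 −u'' v dx = −[u'(x) v(x)]_0^7/2 + ∫_0^7/2 u'(x) v'(x) dx.
Thus ∫_0^7/2 u'(x) v'(x) dx = ∫_0^7/2 f(x) v(x) dx + [u'(x) v(x)]_0^7/2.
Choose V so that boundary terms are either known or forced to vanish.
u has inhomogeneous Neumann u'(0) = -1, u'(7/2) = 1. [u' v]_0^7/2 = (1)·v(7/2) − (-1)·v(0) = v(7/2) + v(0). Take V = H^1(0, 7/2); boundary term becomes part of RHS.
Weak formulation: find u (satisfying any essential BC) such that ∫_0^7/2 u'(x) v'(x) dx = ∫_0^7/2 f v dx + v(7/2) + v(0) for all v ∈ V (Neumann data are natural BCs: they enter the RHS as boundary terms).
Substituting f(x) = 2*cos(6*π*x/7) - 4/7, the right-hand side is ∫_0^7/2 (2*cos(6*π*x/7) - 4/7) v dx + v(7/2) + v(0).
Compatibility check (pure Neumann): taking v ≡ 1 ∈ V gives 0 = ∫_0^7/2 f dx + (1) − (-1), i.e. ∫_0^7/2 f dx must equal u'(0) − u'(7/2) = -2. Indeed ∫_0^7/2 (2*cos(6*π*x/7) - 4/7) dx = -2, so the data are compatible. The solution is then unique only up to an additive constant (fix it e.g. by requiring ∫_0^7/2 u dx = 0).


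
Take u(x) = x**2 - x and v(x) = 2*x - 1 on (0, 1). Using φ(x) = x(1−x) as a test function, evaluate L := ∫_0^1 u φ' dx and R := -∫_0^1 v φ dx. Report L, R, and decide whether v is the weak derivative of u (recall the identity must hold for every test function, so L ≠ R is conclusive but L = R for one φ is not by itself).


LHS = 0, RHS = 0. Yes, v = u' weakly.

u(x) = x**2 - x, classical derivative u'(x) = 2*x - 1.
φ(x) = x(1−x), so φ'(x) = 1 - 2*x.
Note φ(0) = φ(1) = 0, so the boundary term u·φ vanishes.
LHS = ∫_0^1 u(x) φ'(x) dx = ∫_0^1 (-2*x^3 + 3*x^2 - x) dx. Term by term:
  ∫_0^1 -2*x^3 dx = -1/2;  ∫_0^1 3*x^2 dx = 1;  ∫_0^1 -x dx = -1/2.
Sum: -1/2 + 1 − 1/2 = 0.
So LHS = 0.
∫_0^1 v(x) φ(x) dx = ∫_0^1 (-2*x^3 + 3*x^2 - x) dx. Term by term:
  ∫_0^1 -2*x^3 dx = -1/2;  ∫_0^1 3*x^2 dx = 1;  ∫_0^1 -x dx = -1/2.
Sum: -1/2 + 1 − 1/2 = 0.
So RHS = -∫_0^1 v(x) φ(x) dx = 0.
LHS = RHS, so the identity holds for this test φ.
Moreover u is smooth here and v(x) = u'(x) = 2*x - 1 pointwise, so the identity holds for every test function. Hence v is the weak derivative of u.


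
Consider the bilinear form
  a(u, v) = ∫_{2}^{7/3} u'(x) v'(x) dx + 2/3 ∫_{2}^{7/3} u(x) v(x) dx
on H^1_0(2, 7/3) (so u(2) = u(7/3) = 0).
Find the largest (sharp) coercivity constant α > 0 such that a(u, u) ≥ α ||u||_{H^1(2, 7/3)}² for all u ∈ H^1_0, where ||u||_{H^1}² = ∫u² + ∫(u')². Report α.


α = (2 + 27*π^2)/(3*(1 + 9*π^2))

Coercivity of a(·,·) on H^1_0(2, 7/3) means a(u, u) ≥ α ||u||_{H^1}² for every u ∈ H^1_0.
The interval has length L = 1/3, and Poincaré/coercivity depend only on L. Here a(u, u) = ∫(u')² + (2/3)·∫u².
Here 0 < c = 2/3 < 1. The condition a(u,u) ≥ α||u||_{H^1}² reads (1−α)∫(u')² ≥ (α−c)∫u². Any admissible α is ≤ 1 (rapidly oscillating u have ∫u²/∫(u')² → 0), and α = 1 would force 0 ≥ (1−c)∫u², impossible since c < 1; so 1−α > 0. By the sharp Poincaré inequality on H^1_0 of an interval of length L, ∫(u')² ≥ (π/L)²∫u² with equality for the first sine mode sin(π(x−x₀)/L) (x₀ the left endpoint), so the inequality holds for all u iff (1−α)(π/L)² ≥ α − c, i.e. α ≤ ((π/L)² + c)/((π/L)² + 1) = (1 + c(L/π)²)/(1 + (L/π)²). With (π/L)² = 9*π^2 and c = 2/3, the largest admissible constant is α = ((π/L)² + c)/((π/L)² + 1).
Simplifying, α = (2 + 27*π^2)/(3*(1 + 9*π^2)).


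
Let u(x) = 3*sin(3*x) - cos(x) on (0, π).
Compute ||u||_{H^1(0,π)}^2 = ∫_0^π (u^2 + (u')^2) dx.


||u||_{H^1(0,π)}^2 = 46*π

u'(x) = sin(x) + 9*cos(3*x).
Expand u² and (u')² and integrate term by term on (0, π), using: for integers n ≥ 1, ∫_0^π sin²(nx) dx = ∫_0^π cos²(nx) dx = π/2; for n ≠ n', ∫_0^π sin(nx)sin(n'x) dx = ∫_0^π cos(nx)cos(n'x) dx = 0; and by product-to-sum, ∫_0^π sin(nx)cos(n'x) dx = ½∫_0^π [sin((n+n')x) + sin((n−n')x)] dx, which is 0 when n+n' is even and 2n/(n²−n'²) when n+n' is odd (it need not vanish on (0, π)).
  u² squared terms: (-1)²·∫cos(x)² dx = 1·π/2 = π/2;  (3)²·∫sin(3x)² dx = 9·π/2 = 9*π/2.
  u² cross terms: 2·(-1)·(3)·∫cos(x)·sin(3x) dx = -6·(0) = 0.
  So ∫_0^π u² dx = π/2 + 9*π/2 + 0 = 5*π.
  (u')² squared terms: (9)²·∫cos(3x)² dx = 81·π/2 = 81*π/2;  (1)²·∫sin(x)² dx = 1·π/2 = π/2.
  (u')² cross terms: 2·(9)·(1)·∫cos(3x)·sin(x) dx = 18·(0) = 0.
  So ∫_0^π (u')² dx = 81*π/2 + π/2 + 0 = 41*π.
||u||_{H^1}^2 = (5*π) + (41*π) = 46*π.


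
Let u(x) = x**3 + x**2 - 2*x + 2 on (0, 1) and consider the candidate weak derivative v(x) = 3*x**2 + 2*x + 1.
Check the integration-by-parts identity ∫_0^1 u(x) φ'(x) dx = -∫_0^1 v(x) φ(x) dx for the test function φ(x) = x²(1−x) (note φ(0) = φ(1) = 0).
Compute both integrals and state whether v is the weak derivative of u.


LHS = -1/30, RHS = -17/60. No, v is not the weak derivative of u.

u(x) = x**3 + x**2 - 2*x + 2, classical derivative u'(x) = 3*x**2 + 2*x - 2.
φ(x) = x²(1−x), so φ'(x) = x*(2 - 3*x).
Note φ(0) = φ(1) = 0, so the boundary term u·φ vanishes.
LHS = ∫_0^1 u(x) φ'(x) dx = ∫_0^1 (-3*x^5 - x^4 + 8*x^3 - 10*x^2 + 4*x) dx. Term by term:
  ∫_0^1 -3*x^5 dx = -1/2;  ∫_0^1 -x^4 dx = -1/5;  ∫_0^1 8*x^3 dx = 2;
  ∫_0^1 -10*x^2 dx = -10/3;  ∫_0^1 4*x dx = 2.
Sum: -1/2 − 1/5 + 2 − 10/3 + 2 = -1/30.
So LHS = -1/30.
∫_0^1 v(x) φ(x) dx = ∫_0^1 (-3*x^5 + x^4 + x^3 + x^2) dx. Term by term:
  ∫_0^1 -3*x^5 dx = -1/2;  ∫_0^1 x^4 dx = 1/5;  ∫_0^1 x^3 dx = 1/4;
  ∫_0^1 x^2 dx = 1/3.
Sum: -1/2 + 1/5 + 1/4 + 1/3 = 17/60.
So RHS = -∫_0^1 v(x) φ(x) dx = -17/60.
LHS − RHS = 1/4 ≠ 0, so the identity fails.
(For a valid weak derivative the identity must hold for EVERY test function, in particular this one. The failure shows v is NOT the weak derivative of u.)
Correct weak derivative would be u'(x) = 3*x**2 + 2*x - 2.


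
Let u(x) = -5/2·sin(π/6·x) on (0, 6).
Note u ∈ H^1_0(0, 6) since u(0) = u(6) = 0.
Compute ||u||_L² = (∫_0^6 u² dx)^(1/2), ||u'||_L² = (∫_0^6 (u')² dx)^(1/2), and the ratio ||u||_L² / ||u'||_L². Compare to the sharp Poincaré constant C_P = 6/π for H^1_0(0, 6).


||u||_L² / ||u'||_L² = 6/π = C_P.

u(x) = -5/2·sin(π/6·x), so u'(x) = -5*π*cos(π*x/6)/12.
Writing u(x) = A·sin(kπx/L) with A = -5/2 and k = 1, use ∫_0^L sin²(kπx/L) dx = L/2 and ∫_0^L cos²(kπx/L) dx = L/2.
u² = 25/4·sin²(π/6·x) and (u')² = 25*π^2/144·cos²(π/6·x), and each of sin², cos² integrates to L/2 = 3 over (0, 6).
∫_0^6 u² dx = 75/4, so ||u||_L² = 5*sqrt(3)/2.
∫_0^6 (u')² dx = 25*π^2/48, so ||u'||_L² = 5*sqrt(3)*π/12.
Ratio ||u||_L² / ||u'||_L² = 6/π.
Sharp Poincaré constant on H^1_0(0, 6) is C_P = L/π = 6/π, achieved by sin(π/6·x).
This is the k = 1 eigenfunction (up to amplitude), so the ratio equals the sharp Poincaré constant exactly.


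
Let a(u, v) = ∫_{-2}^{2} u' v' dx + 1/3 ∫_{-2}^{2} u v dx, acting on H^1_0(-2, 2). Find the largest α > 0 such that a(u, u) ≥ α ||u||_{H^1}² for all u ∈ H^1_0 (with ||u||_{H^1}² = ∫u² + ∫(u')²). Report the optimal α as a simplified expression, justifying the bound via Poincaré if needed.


α = (16/3 + π^2)/(π^2 + 16)

Coercivity of a(·,·) on H^1_0(-2, 2) means a(u, u) ≥ α ||u||_{H^1}² for every u ∈ H^1_0.
The interval has length L = 4, and Poincaré/coercivity depend only on L. Here a(u, u) = ∫(u')² + (1/3)·∫u².
Here 0 < c = 1/3 < 1. The condition a(u,u) ≥ α||u||_{H^1}² reads (1−α)∫(u')² ≥ (α−c)∫u². Any admissible α is ≤ 1 (rapidly oscillating u have ∫u²/∫(u')² → 0), and α = 1 would force 0 ≥ (1−c)∫u², impossible since c < 1; so 1−α > 0. By the sharp Poincaré inequality on H^1_0 of an interval of length L, ∫(u')² ≥ (π/L)²∫u² with equality for the first sine mode sin(π(x−x₀)/L) (x₀ the left endpoint), so the inequality holds for all u iff (1−α)(π/L)² ≥ α − c, i.e. α ≤ ((π/L)² + c)/((π/L)² + 1) = (1 + c(L/π)²)/(1 + (L/π)²). With (π/L)² = π^2/16 and c = 1/3, the largest admissible constant is α = ((π/L)² + c)/((π/L)² + 1).
Simplifying, α = (16/3 + π^2)/(π^2 + 16).
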